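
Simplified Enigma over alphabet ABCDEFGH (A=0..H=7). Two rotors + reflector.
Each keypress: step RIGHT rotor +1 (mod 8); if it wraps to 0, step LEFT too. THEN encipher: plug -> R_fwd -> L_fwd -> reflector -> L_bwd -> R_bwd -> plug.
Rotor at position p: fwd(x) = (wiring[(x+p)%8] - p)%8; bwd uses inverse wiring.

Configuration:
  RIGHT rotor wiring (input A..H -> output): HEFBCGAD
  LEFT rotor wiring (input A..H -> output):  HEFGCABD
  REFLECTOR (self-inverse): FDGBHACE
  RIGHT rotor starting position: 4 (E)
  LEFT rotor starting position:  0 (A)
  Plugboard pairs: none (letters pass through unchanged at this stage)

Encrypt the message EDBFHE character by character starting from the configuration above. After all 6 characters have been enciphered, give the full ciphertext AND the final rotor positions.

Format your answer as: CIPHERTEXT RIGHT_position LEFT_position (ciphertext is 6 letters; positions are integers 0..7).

Answer: CEHAFB 2 1

Derivation:
Char 1 ('E'): step: R->5, L=0; E->plug->E->R->H->L->D->refl->B->L'->G->R'->C->plug->C
Char 2 ('D'): step: R->6, L=0; D->plug->D->R->G->L->B->refl->D->L'->H->R'->E->plug->E
Char 3 ('B'): step: R->7, L=0; B->plug->B->R->A->L->H->refl->E->L'->B->R'->H->plug->H
Char 4 ('F'): step: R->0, L->1 (L advanced); F->plug->F->R->G->L->C->refl->G->L'->H->R'->A->plug->A
Char 5 ('H'): step: R->1, L=1; H->plug->H->R->G->L->C->refl->G->L'->H->R'->F->plug->F
Char 6 ('E'): step: R->2, L=1; E->plug->E->R->G->L->C->refl->G->L'->H->R'->B->plug->B
Final: ciphertext=CEHAFB, RIGHT=2, LEFT=1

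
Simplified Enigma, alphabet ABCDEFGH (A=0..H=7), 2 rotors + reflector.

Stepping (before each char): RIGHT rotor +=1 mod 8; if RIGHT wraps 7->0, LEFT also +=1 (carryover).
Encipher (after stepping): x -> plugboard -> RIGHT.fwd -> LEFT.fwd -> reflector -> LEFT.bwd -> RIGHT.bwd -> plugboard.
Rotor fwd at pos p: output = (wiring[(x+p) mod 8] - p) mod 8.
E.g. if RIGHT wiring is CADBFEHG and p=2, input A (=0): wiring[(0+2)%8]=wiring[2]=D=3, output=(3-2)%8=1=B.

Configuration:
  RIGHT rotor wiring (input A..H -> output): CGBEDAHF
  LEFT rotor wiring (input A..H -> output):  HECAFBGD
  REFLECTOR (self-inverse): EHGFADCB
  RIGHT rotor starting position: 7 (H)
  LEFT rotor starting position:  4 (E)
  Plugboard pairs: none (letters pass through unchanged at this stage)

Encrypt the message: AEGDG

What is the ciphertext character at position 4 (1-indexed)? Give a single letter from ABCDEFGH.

Char 1 ('A'): step: R->0, L->5 (L advanced); A->plug->A->R->C->L->G->refl->C->L'->D->R'->E->plug->E
Char 2 ('E'): step: R->1, L=5; E->plug->E->R->H->L->A->refl->E->L'->A->R'->B->plug->B
Char 3 ('G'): step: R->2, L=5; G->plug->G->R->A->L->E->refl->A->L'->H->R'->A->plug->A
Char 4 ('D'): step: R->3, L=5; D->plug->D->R->E->L->H->refl->B->L'->B->R'->A->plug->A

A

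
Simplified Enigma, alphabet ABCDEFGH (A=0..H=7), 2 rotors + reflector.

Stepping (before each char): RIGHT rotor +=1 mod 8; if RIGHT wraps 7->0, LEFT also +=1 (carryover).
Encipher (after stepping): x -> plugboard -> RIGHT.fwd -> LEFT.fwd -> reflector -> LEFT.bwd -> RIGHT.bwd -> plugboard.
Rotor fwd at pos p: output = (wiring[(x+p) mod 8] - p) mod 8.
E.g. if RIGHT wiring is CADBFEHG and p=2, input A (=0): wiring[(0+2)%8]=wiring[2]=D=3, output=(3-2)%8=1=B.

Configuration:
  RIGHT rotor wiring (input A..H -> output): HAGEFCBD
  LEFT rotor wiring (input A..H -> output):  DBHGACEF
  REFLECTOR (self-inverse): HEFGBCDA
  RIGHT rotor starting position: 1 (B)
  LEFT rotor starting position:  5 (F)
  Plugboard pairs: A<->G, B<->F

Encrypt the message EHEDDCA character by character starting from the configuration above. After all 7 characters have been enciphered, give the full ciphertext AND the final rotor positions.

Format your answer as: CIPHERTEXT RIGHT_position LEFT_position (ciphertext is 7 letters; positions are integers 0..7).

Answer: CCDBCHE 0 6

Derivation:
Char 1 ('E'): step: R->2, L=5; E->plug->E->R->H->L->D->refl->G->L'->D->R'->C->plug->C
Char 2 ('H'): step: R->3, L=5; H->plug->H->R->D->L->G->refl->D->L'->H->R'->C->plug->C
Char 3 ('E'): step: R->4, L=5; E->plug->E->R->D->L->G->refl->D->L'->H->R'->D->plug->D
Char 4 ('D'): step: R->5, L=5; D->plug->D->R->C->L->A->refl->H->L'->B->R'->F->plug->B
Char 5 ('D'): step: R->6, L=5; D->plug->D->R->C->L->A->refl->H->L'->B->R'->C->plug->C
Char 6 ('C'): step: R->7, L=5; C->plug->C->R->B->L->H->refl->A->L'->C->R'->H->plug->H
Char 7 ('A'): step: R->0, L->6 (L advanced); A->plug->G->R->B->L->H->refl->A->L'->F->R'->E->plug->E
Final: ciphertext=CCDBCHE, RIGHT=0, LEFT=6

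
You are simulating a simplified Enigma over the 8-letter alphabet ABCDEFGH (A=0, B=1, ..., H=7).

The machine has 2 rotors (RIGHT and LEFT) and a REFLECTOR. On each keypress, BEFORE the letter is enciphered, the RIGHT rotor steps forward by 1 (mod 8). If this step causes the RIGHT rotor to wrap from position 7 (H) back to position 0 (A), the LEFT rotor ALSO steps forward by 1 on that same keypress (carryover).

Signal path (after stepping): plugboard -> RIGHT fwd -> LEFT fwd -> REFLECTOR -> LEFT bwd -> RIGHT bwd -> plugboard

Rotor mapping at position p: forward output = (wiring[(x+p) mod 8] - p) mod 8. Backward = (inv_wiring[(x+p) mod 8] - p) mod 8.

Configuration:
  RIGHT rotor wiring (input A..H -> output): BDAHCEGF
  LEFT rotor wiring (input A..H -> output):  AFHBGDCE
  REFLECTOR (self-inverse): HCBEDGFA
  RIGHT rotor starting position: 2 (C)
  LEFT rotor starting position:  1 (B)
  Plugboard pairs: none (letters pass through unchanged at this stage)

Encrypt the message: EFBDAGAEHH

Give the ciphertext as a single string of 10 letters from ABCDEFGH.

Answer: BCFGECBHDE

Derivation:
Char 1 ('E'): step: R->3, L=1; E->plug->E->R->C->L->A->refl->H->L'->H->R'->B->plug->B
Char 2 ('F'): step: R->4, L=1; F->plug->F->R->H->L->H->refl->A->L'->C->R'->C->plug->C
Char 3 ('B'): step: R->5, L=1; B->plug->B->R->B->L->G->refl->F->L'->D->R'->F->plug->F
Char 4 ('D'): step: R->6, L=1; D->plug->D->R->F->L->B->refl->C->L'->E->R'->G->plug->G
Char 5 ('A'): step: R->7, L=1; A->plug->A->R->G->L->D->refl->E->L'->A->R'->E->plug->E
Char 6 ('G'): step: R->0, L->2 (L advanced); G->plug->G->R->G->L->G->refl->F->L'->A->R'->C->plug->C
Char 7 ('A'): step: R->1, L=2; A->plug->A->R->C->L->E->refl->D->L'->H->R'->B->plug->B
Char 8 ('E'): step: R->2, L=2; E->plug->E->R->E->L->A->refl->H->L'->B->R'->H->plug->H
Char 9 ('H'): step: R->3, L=2; H->plug->H->R->F->L->C->refl->B->L'->D->R'->D->plug->D
Char 10 ('H'): step: R->4, L=2; H->plug->H->R->D->L->B->refl->C->L'->F->R'->E->plug->E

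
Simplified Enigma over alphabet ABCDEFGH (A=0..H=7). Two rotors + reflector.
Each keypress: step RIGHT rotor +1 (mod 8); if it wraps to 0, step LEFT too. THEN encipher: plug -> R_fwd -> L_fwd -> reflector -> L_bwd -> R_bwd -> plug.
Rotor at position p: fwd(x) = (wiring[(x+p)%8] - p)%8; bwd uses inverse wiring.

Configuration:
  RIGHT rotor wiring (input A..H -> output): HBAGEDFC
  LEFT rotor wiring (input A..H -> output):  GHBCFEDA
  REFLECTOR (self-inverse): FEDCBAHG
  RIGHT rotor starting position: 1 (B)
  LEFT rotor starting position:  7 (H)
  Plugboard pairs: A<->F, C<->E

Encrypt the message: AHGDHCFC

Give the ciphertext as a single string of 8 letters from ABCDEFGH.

Answer: HBCFEBCE

Derivation:
Char 1 ('A'): step: R->2, L=7; A->plug->F->R->A->L->B->refl->E->L'->H->R'->H->plug->H
Char 2 ('H'): step: R->3, L=7; H->plug->H->R->F->L->G->refl->H->L'->B->R'->B->plug->B
Char 3 ('G'): step: R->4, L=7; G->plug->G->R->E->L->D->refl->C->L'->D->R'->E->plug->C
Char 4 ('D'): step: R->5, L=7; D->plug->D->R->C->L->A->refl->F->L'->G->R'->A->plug->F
Char 5 ('H'): step: R->6, L=7; H->plug->H->R->F->L->G->refl->H->L'->B->R'->C->plug->E
Char 6 ('C'): step: R->7, L=7; C->plug->E->R->H->L->E->refl->B->L'->A->R'->B->plug->B
Char 7 ('F'): step: R->0, L->0 (L advanced); F->plug->A->R->H->L->A->refl->F->L'->E->R'->E->plug->C
Char 8 ('C'): step: R->1, L=0; C->plug->E->R->C->L->B->refl->E->L'->F->R'->C->plug->E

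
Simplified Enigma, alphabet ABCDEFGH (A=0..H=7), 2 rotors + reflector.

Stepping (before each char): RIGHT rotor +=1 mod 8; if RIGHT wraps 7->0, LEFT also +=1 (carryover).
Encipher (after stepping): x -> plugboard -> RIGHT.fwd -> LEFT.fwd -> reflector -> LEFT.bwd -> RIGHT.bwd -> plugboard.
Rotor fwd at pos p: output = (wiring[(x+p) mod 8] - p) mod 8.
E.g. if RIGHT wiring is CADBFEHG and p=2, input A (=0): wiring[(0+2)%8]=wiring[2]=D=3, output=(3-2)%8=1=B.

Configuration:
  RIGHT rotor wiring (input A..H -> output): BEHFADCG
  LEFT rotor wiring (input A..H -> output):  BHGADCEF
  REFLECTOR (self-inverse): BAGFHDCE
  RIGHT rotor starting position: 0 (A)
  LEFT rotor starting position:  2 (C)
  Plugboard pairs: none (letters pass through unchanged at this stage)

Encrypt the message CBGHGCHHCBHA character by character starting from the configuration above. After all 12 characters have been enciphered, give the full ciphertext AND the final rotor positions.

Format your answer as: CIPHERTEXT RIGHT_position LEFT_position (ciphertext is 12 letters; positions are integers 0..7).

Answer: FHHAAGBGGDBE 4 3

Derivation:
Char 1 ('C'): step: R->1, L=2; C->plug->C->R->E->L->C->refl->G->L'->B->R'->F->plug->F
Char 2 ('B'): step: R->2, L=2; B->plug->B->R->D->L->A->refl->B->L'->C->R'->H->plug->H
Char 3 ('G'): step: R->3, L=2; G->plug->G->R->B->L->G->refl->C->L'->E->R'->H->plug->H
Char 4 ('H'): step: R->4, L=2; H->plug->H->R->B->L->G->refl->C->L'->E->R'->A->plug->A
Char 5 ('G'): step: R->5, L=2; G->plug->G->R->A->L->E->refl->H->L'->G->R'->A->plug->A
Char 6 ('C'): step: R->6, L=2; C->plug->C->R->D->L->A->refl->B->L'->C->R'->G->plug->G
Char 7 ('H'): step: R->7, L=2; H->plug->H->R->D->L->A->refl->B->L'->C->R'->B->plug->B
Char 8 ('H'): step: R->0, L->3 (L advanced); H->plug->H->R->G->L->E->refl->H->L'->C->R'->G->plug->G
Char 9 ('C'): step: R->1, L=3; C->plug->C->R->E->L->C->refl->G->L'->F->R'->G->plug->G
Char 10 ('B'): step: R->2, L=3; B->plug->B->R->D->L->B->refl->A->L'->B->R'->D->plug->D
Char 11 ('H'): step: R->3, L=3; H->plug->H->R->E->L->C->refl->G->L'->F->R'->B->plug->B
Char 12 ('A'): step: R->4, L=3; A->plug->A->R->E->L->C->refl->G->L'->F->R'->E->plug->E
Final: ciphertext=FHHAAGBGGDBE, RIGHT=4, LEFT=3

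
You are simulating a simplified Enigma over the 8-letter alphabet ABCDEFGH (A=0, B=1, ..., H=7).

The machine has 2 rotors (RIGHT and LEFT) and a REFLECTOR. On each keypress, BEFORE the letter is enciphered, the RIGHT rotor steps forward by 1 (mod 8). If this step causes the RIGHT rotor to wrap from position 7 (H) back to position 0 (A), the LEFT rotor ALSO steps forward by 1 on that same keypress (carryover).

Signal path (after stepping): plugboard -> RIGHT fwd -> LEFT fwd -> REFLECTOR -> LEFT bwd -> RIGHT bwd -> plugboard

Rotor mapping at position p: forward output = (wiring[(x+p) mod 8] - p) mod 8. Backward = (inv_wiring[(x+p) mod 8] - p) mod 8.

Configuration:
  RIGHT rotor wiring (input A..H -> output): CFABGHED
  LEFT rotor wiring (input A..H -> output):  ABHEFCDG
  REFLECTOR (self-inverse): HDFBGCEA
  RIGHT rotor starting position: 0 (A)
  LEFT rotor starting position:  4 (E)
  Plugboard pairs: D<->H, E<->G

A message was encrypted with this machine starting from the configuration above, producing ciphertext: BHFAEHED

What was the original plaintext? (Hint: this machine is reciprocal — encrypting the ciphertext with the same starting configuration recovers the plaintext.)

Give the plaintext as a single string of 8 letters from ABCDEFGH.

Answer: EDEHDGCA

Derivation:
Char 1 ('B'): step: R->1, L=4; B->plug->B->R->H->L->A->refl->H->L'->C->R'->G->plug->E
Char 2 ('H'): step: R->2, L=4; H->plug->D->R->F->L->F->refl->C->L'->D->R'->H->plug->D
Char 3 ('F'): step: R->3, L=4; F->plug->F->R->H->L->A->refl->H->L'->C->R'->G->plug->E
Char 4 ('A'): step: R->4, L=4; A->plug->A->R->C->L->H->refl->A->L'->H->R'->D->plug->H
Char 5 ('E'): step: R->5, L=4; E->plug->G->R->E->L->E->refl->G->L'->B->R'->H->plug->D
Char 6 ('H'): step: R->6, L=4; H->plug->D->R->H->L->A->refl->H->L'->C->R'->E->plug->G
Char 7 ('E'): step: R->7, L=4; E->plug->G->R->A->L->B->refl->D->L'->G->R'->C->plug->C
Char 8 ('D'): step: R->0, L->5 (L advanced); D->plug->H->R->D->L->D->refl->B->L'->C->R'->A->plug->A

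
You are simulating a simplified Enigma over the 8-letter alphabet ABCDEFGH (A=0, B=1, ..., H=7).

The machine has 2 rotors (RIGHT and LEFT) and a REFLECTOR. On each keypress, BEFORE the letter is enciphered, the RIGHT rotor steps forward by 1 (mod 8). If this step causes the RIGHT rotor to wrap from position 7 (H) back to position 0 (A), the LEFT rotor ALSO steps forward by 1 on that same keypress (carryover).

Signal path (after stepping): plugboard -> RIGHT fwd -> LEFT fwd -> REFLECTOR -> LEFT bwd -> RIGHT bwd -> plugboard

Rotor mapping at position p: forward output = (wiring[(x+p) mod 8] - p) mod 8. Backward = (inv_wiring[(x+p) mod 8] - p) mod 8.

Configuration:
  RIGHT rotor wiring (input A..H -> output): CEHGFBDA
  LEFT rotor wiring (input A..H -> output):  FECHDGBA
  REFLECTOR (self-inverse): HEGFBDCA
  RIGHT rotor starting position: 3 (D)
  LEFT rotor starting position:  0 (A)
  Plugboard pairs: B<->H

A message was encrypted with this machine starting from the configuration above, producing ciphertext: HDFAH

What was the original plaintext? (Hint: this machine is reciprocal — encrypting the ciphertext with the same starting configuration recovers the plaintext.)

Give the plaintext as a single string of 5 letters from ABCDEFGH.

Answer: BFCFB

Derivation:
Char 1 ('H'): step: R->4, L=0; H->plug->B->R->F->L->G->refl->C->L'->C->R'->H->plug->B
Char 2 ('D'): step: R->5, L=0; D->plug->D->R->F->L->G->refl->C->L'->C->R'->F->plug->F
Char 3 ('F'): step: R->6, L=0; F->plug->F->R->A->L->F->refl->D->L'->E->R'->C->plug->C
Char 4 ('A'): step: R->7, L=0; A->plug->A->R->B->L->E->refl->B->L'->G->R'->F->plug->F
Char 5 ('H'): step: R->0, L->1 (L advanced); H->plug->B->R->E->L->F->refl->D->L'->A->R'->H->plug->B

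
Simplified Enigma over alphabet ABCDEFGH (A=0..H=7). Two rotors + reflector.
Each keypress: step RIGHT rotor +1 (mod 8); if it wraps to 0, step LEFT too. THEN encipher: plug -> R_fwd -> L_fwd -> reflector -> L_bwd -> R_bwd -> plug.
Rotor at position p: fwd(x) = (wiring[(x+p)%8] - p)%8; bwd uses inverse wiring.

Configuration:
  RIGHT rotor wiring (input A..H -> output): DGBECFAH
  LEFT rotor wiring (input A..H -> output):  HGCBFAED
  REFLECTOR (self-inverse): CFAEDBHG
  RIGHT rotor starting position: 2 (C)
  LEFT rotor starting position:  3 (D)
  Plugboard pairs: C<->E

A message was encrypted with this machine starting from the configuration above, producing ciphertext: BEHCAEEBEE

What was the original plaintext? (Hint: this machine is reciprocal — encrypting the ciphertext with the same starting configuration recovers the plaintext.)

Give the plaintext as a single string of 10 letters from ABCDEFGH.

Char 1 ('B'): step: R->3, L=3; B->plug->B->R->H->L->H->refl->G->L'->A->R'->F->plug->F
Char 2 ('E'): step: R->4, L=3; E->plug->C->R->E->L->A->refl->C->L'->B->R'->B->plug->B
Char 3 ('H'): step: R->5, L=3; H->plug->H->R->F->L->E->refl->D->L'->G->R'->D->plug->D
Char 4 ('C'): step: R->6, L=3; C->plug->E->R->D->L->B->refl->F->L'->C->R'->A->plug->A
Char 5 ('A'): step: R->7, L=3; A->plug->A->R->A->L->G->refl->H->L'->H->R'->C->plug->E
Char 6 ('E'): step: R->0, L->4 (L advanced); E->plug->C->R->B->L->E->refl->D->L'->E->R'->D->plug->D
Char 7 ('E'): step: R->1, L=4; E->plug->C->R->D->L->H->refl->G->L'->G->R'->G->plug->G
Char 8 ('B'): step: R->2, L=4; B->plug->B->R->C->L->A->refl->C->L'->F->R'->F->plug->F
Char 9 ('E'): step: R->3, L=4; E->plug->C->R->C->L->A->refl->C->L'->F->R'->D->plug->D
Char 10 ('E'): step: R->4, L=4; E->plug->C->R->E->L->D->refl->E->L'->B->R'->B->plug->B

Answer: FBDAEDGFDB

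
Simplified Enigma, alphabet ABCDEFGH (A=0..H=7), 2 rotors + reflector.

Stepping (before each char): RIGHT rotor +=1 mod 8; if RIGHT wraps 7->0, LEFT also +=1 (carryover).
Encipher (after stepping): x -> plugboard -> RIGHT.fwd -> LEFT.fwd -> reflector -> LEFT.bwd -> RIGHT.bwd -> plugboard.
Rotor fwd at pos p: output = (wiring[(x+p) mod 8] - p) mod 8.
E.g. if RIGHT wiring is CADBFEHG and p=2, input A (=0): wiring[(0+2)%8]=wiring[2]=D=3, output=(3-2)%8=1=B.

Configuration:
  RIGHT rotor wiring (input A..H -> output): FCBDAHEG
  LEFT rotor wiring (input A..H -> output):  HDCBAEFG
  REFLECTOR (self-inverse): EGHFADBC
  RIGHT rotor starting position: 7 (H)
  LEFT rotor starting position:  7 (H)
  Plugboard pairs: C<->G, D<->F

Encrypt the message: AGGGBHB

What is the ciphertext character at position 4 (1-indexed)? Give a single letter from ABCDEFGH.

Char 1 ('A'): step: R->0, L->0 (L advanced); A->plug->A->R->F->L->E->refl->A->L'->E->R'->G->plug->C
Char 2 ('G'): step: R->1, L=0; G->plug->C->R->C->L->C->refl->H->L'->A->R'->B->plug->B
Char 3 ('G'): step: R->2, L=0; G->plug->C->R->G->L->F->refl->D->L'->B->R'->B->plug->B
Char 4 ('G'): step: R->3, L=0; G->plug->C->R->E->L->A->refl->E->L'->F->R'->B->plug->B

B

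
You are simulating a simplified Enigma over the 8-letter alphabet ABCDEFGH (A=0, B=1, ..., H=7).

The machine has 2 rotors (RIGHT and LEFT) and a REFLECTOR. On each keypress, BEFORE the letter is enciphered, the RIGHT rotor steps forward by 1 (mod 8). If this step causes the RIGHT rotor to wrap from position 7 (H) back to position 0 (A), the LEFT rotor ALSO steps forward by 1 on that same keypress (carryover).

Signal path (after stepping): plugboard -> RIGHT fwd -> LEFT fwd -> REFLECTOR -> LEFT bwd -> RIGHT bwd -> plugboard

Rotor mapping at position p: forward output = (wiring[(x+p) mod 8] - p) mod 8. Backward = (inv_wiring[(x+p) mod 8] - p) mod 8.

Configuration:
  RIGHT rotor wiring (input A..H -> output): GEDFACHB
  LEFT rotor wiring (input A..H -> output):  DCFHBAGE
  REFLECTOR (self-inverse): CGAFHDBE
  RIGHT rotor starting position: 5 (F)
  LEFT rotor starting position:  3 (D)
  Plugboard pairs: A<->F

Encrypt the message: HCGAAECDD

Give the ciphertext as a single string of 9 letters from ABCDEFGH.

Answer: FBEHDBECE

Derivation:
Char 1 ('H'): step: R->6, L=3; H->plug->H->R->E->L->B->refl->G->L'->B->R'->A->plug->F
Char 2 ('C'): step: R->7, L=3; C->plug->C->R->F->L->A->refl->C->L'->H->R'->B->plug->B
Char 3 ('G'): step: R->0, L->4 (L advanced); G->plug->G->R->H->L->D->refl->F->L'->A->R'->E->plug->E
Char 4 ('A'): step: R->1, L=4; A->plug->F->R->G->L->B->refl->G->L'->F->R'->H->plug->H
Char 5 ('A'): step: R->2, L=4; A->plug->F->R->H->L->D->refl->F->L'->A->R'->D->plug->D
Char 6 ('E'): step: R->3, L=4; E->plug->E->R->G->L->B->refl->G->L'->F->R'->B->plug->B
Char 7 ('C'): step: R->4, L=4; C->plug->C->R->D->L->A->refl->C->L'->C->R'->E->plug->E
Char 8 ('D'): step: R->5, L=4; D->plug->D->R->B->L->E->refl->H->L'->E->R'->C->plug->C
Char 9 ('D'): step: R->6, L=4; D->plug->D->R->G->L->B->refl->G->L'->F->R'->E->plug->E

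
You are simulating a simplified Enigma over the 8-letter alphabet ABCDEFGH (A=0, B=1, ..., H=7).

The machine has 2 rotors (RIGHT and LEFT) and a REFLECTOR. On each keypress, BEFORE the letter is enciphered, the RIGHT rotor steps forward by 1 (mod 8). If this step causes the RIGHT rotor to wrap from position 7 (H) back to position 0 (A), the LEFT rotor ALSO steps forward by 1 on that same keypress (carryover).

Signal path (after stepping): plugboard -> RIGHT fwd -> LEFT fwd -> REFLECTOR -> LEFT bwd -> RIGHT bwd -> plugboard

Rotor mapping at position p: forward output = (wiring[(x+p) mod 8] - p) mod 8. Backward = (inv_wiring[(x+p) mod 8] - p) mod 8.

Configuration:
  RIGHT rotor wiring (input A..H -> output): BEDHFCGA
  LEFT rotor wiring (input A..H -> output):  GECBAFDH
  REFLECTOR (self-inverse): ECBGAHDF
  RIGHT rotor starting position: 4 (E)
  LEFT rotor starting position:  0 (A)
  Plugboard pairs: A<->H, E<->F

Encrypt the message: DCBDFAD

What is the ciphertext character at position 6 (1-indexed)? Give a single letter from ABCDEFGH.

Char 1 ('D'): step: R->5, L=0; D->plug->D->R->E->L->A->refl->E->L'->B->R'->B->plug->B
Char 2 ('C'): step: R->6, L=0; C->plug->C->R->D->L->B->refl->C->L'->C->R'->B->plug->B
Char 3 ('B'): step: R->7, L=0; B->plug->B->R->C->L->C->refl->B->L'->D->R'->G->plug->G
Char 4 ('D'): step: R->0, L->1 (L advanced); D->plug->D->R->H->L->F->refl->H->L'->D->R'->C->plug->C
Char 5 ('F'): step: R->1, L=1; F->plug->E->R->B->L->B->refl->C->L'->F->R'->F->plug->E
Char 6 ('A'): step: R->2, L=1; A->plug->H->R->C->L->A->refl->E->L'->E->R'->E->plug->F

F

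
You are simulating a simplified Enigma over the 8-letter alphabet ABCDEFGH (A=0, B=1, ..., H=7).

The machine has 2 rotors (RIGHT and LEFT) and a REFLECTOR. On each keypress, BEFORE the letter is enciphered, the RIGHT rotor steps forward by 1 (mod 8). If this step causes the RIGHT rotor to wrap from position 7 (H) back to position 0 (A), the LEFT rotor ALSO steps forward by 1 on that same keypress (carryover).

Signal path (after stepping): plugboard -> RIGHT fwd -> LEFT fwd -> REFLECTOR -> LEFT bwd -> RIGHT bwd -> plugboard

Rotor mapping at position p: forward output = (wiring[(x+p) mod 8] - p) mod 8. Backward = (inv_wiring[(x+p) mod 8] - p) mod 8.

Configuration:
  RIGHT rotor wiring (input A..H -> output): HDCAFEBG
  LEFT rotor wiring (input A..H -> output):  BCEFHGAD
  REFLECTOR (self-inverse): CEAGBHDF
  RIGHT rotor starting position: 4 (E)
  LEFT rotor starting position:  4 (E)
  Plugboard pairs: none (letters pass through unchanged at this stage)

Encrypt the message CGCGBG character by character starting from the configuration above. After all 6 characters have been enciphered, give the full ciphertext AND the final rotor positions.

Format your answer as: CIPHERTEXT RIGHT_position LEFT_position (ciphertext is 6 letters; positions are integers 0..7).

Answer: EFDCAF 2 5

Derivation:
Char 1 ('C'): step: R->5, L=4; C->plug->C->R->B->L->C->refl->A->L'->G->R'->E->plug->E
Char 2 ('G'): step: R->6, L=4; G->plug->G->R->H->L->B->refl->E->L'->C->R'->F->plug->F
Char 3 ('C'): step: R->7, L=4; C->plug->C->R->E->L->F->refl->H->L'->D->R'->D->plug->D
Char 4 ('G'): step: R->0, L->5 (L advanced); G->plug->G->R->B->L->D->refl->G->L'->C->R'->C->plug->C
Char 5 ('B'): step: R->1, L=5; B->plug->B->R->B->L->D->refl->G->L'->C->R'->A->plug->A
Char 6 ('G'): step: R->2, L=5; G->plug->G->R->F->L->H->refl->F->L'->E->R'->F->plug->F
Final: ciphertext=EFDCAF, RIGHT=2, LEFT=5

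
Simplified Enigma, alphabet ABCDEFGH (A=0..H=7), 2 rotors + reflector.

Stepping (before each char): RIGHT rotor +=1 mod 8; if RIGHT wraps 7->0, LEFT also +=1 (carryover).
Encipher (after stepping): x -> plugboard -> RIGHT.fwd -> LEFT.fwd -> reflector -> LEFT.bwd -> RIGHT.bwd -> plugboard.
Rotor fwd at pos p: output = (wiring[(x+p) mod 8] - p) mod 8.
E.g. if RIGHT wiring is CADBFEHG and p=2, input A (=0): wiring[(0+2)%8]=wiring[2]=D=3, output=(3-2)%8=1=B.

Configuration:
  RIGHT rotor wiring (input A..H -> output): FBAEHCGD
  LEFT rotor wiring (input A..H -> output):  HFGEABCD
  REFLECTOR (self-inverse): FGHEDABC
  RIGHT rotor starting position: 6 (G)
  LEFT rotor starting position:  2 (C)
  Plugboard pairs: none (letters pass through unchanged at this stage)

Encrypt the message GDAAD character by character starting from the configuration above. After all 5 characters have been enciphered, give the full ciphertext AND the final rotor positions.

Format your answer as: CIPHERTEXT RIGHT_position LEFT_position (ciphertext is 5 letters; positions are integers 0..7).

Answer: DBGGG 3 3

Derivation:
Char 1 ('G'): step: R->7, L=2; G->plug->G->R->D->L->H->refl->C->L'->B->R'->D->plug->D
Char 2 ('D'): step: R->0, L->3 (L advanced); D->plug->D->R->E->L->A->refl->F->L'->B->R'->B->plug->B
Char 3 ('A'): step: R->1, L=3; A->plug->A->R->A->L->B->refl->G->L'->C->R'->G->plug->G
Char 4 ('A'): step: R->2, L=3; A->plug->A->R->G->L->C->refl->H->L'->D->R'->G->plug->G
Char 5 ('D'): step: R->3, L=3; D->plug->D->R->D->L->H->refl->C->L'->G->R'->G->plug->G
Final: ciphertext=DBGGG, RIGHT=3, LEFT=3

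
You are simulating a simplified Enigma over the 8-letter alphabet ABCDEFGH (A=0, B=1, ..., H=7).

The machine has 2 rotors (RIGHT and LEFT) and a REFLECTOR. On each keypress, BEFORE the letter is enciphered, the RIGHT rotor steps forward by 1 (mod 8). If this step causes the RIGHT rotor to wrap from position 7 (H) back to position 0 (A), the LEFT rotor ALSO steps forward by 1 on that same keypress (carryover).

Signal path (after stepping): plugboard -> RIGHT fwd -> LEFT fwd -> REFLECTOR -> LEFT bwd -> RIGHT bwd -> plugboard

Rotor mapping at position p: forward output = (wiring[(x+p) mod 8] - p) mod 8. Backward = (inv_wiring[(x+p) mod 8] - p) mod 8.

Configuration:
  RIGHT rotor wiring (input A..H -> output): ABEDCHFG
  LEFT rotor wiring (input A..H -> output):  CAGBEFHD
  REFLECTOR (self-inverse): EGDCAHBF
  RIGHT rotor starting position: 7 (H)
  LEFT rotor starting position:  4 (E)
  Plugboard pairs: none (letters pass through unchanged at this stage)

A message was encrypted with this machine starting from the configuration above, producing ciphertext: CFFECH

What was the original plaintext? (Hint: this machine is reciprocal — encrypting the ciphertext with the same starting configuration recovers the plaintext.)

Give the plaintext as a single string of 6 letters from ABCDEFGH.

Char 1 ('C'): step: R->0, L->5 (L advanced); C->plug->C->R->E->L->D->refl->C->L'->B->R'->B->plug->B
Char 2 ('F'): step: R->1, L=5; F->plug->F->R->E->L->D->refl->C->L'->B->R'->D->plug->D
Char 3 ('F'): step: R->2, L=5; F->plug->F->R->E->L->D->refl->C->L'->B->R'->B->plug->B
Char 4 ('E'): step: R->3, L=5; E->plug->E->R->D->L->F->refl->H->L'->H->R'->B->plug->B
Char 5 ('C'): step: R->4, L=5; C->plug->C->R->B->L->C->refl->D->L'->E->R'->E->plug->E
Char 6 ('H'): step: R->5, L=5; H->plug->H->R->F->L->B->refl->G->L'->C->R'->A->plug->A

Answer: BDBBEA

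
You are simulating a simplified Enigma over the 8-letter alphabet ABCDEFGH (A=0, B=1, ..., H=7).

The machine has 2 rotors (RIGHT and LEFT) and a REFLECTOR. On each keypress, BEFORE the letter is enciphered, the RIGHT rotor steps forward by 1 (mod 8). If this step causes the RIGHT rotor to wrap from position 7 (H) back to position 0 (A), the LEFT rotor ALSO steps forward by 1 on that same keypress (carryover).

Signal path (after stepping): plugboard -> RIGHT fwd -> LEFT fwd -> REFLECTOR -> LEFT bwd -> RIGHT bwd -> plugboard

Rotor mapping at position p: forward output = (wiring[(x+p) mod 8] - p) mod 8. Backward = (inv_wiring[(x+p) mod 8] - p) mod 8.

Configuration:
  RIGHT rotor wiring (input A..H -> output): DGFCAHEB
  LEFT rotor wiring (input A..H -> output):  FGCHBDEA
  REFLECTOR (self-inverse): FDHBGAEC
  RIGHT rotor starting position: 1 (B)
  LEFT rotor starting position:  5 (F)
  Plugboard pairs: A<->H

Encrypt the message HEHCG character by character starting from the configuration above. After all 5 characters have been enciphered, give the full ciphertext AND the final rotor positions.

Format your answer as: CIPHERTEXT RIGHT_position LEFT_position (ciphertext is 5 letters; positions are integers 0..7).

Answer: DDFHF 6 5

Derivation:
Char 1 ('H'): step: R->2, L=5; H->plug->A->R->D->L->A->refl->F->L'->F->R'->D->plug->D
Char 2 ('E'): step: R->3, L=5; E->plug->E->R->G->L->C->refl->H->L'->B->R'->D->plug->D
Char 3 ('H'): step: R->4, L=5; H->plug->A->R->E->L->B->refl->D->L'->C->R'->F->plug->F
Char 4 ('C'): step: R->5, L=5; C->plug->C->R->E->L->B->refl->D->L'->C->R'->A->plug->H
Char 5 ('G'): step: R->6, L=5; G->plug->G->R->C->L->D->refl->B->L'->E->R'->F->plug->F
Final: ciphertext=DDFHF, RIGHT=6, LEFT=5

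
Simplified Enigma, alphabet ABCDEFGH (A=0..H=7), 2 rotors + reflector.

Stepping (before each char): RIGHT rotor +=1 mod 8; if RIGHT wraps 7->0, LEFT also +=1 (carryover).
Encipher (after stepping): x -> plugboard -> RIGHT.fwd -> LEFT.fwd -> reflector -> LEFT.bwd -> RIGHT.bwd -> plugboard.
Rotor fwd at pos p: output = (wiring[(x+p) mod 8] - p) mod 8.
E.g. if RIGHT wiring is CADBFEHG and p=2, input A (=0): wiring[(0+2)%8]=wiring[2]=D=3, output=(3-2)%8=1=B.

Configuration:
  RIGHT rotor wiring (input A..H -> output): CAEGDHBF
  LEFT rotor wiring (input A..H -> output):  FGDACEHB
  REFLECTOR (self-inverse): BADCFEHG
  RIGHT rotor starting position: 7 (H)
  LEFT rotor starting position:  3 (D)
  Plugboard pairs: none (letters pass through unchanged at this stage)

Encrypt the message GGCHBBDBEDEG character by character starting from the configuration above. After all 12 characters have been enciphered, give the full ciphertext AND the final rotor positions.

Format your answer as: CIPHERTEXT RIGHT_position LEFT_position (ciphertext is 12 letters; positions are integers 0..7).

Char 1 ('G'): step: R->0, L->4 (L advanced); G->plug->G->R->B->L->A->refl->B->L'->E->R'->C->plug->C
Char 2 ('G'): step: R->1, L=4; G->plug->G->R->E->L->B->refl->A->L'->B->R'->H->plug->H
Char 3 ('C'): step: R->2, L=4; C->plug->C->R->B->L->A->refl->B->L'->E->R'->B->plug->B
Char 4 ('H'): step: R->3, L=4; H->plug->H->R->B->L->A->refl->B->L'->E->R'->C->plug->C
Char 5 ('B'): step: R->4, L=4; B->plug->B->R->D->L->F->refl->E->L'->H->R'->A->plug->A
Char 6 ('B'): step: R->5, L=4; B->plug->B->R->E->L->B->refl->A->L'->B->R'->G->plug->G
Char 7 ('D'): step: R->6, L=4; D->plug->D->R->C->L->D->refl->C->L'->F->R'->G->plug->G
Char 8 ('B'): step: R->7, L=4; B->plug->B->R->D->L->F->refl->E->L'->H->R'->E->plug->E
Char 9 ('E'): step: R->0, L->5 (L advanced); E->plug->E->R->D->L->A->refl->B->L'->E->R'->C->plug->C
Char 10 ('D'): step: R->1, L=5; D->plug->D->R->C->L->E->refl->F->L'->H->R'->A->plug->A
Char 11 ('E'): step: R->2, L=5; E->plug->E->R->H->L->F->refl->E->L'->C->R'->A->plug->A
Char 12 ('G'): step: R->3, L=5; G->plug->G->R->F->L->G->refl->H->L'->A->R'->B->plug->B
Final: ciphertext=CHBCAGGECAAB, RIGHT=3, LEFT=5

Answer: CHBCAGGECAAB 3 5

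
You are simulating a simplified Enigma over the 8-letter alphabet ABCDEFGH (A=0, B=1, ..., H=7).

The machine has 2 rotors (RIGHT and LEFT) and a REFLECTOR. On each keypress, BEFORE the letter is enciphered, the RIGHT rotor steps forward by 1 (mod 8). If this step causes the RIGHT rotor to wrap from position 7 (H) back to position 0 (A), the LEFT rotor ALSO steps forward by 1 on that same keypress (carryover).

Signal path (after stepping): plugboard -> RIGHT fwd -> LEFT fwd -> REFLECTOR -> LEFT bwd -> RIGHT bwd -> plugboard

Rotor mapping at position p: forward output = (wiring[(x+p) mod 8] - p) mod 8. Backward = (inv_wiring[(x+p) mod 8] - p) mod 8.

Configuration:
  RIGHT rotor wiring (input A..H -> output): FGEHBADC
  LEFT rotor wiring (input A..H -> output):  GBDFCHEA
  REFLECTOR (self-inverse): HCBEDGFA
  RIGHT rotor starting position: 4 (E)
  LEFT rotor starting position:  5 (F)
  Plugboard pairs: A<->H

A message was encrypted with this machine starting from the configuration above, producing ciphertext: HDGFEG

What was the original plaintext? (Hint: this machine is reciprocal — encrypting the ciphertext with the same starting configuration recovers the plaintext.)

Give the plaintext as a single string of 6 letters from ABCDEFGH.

Answer: DGBCGD

Derivation:
Char 1 ('H'): step: R->5, L=5; H->plug->A->R->D->L->B->refl->C->L'->A->R'->D->plug->D
Char 2 ('D'): step: R->6, L=5; D->plug->D->R->A->L->C->refl->B->L'->D->R'->G->plug->G
Char 3 ('G'): step: R->7, L=5; G->plug->G->R->B->L->H->refl->A->L'->G->R'->B->plug->B
Char 4 ('F'): step: R->0, L->6 (L advanced); F->plug->F->R->A->L->G->refl->F->L'->E->R'->C->plug->C
Char 5 ('E'): step: R->1, L=6; E->plug->E->R->H->L->B->refl->C->L'->B->R'->G->plug->G
Char 6 ('G'): step: R->2, L=6; G->plug->G->R->D->L->D->refl->E->L'->G->R'->D->plug->D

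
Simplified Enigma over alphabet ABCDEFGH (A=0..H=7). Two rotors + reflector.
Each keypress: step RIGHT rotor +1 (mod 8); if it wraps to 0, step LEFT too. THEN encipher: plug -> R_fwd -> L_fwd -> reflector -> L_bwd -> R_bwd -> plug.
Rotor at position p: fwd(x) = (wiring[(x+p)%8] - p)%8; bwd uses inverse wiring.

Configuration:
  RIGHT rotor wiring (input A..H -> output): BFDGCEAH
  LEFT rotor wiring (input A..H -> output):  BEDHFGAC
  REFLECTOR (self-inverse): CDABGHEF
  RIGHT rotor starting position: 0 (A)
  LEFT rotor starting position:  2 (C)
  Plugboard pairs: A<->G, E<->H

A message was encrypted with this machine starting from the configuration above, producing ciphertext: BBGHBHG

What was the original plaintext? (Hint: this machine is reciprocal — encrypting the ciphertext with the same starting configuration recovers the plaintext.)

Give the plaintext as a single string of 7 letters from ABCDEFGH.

Answer: EEHADDB

Derivation:
Char 1 ('B'): step: R->1, L=2; B->plug->B->R->C->L->D->refl->B->L'->A->R'->H->plug->E
Char 2 ('B'): step: R->2, L=2; B->plug->B->R->E->L->G->refl->E->L'->D->R'->H->plug->E
Char 3 ('G'): step: R->3, L=2; G->plug->A->R->D->L->E->refl->G->L'->E->R'->E->plug->H
Char 4 ('H'): step: R->4, L=2; H->plug->E->R->F->L->A->refl->C->L'->H->R'->G->plug->A
Char 5 ('B'): step: R->5, L=2; B->plug->B->R->D->L->E->refl->G->L'->E->R'->D->plug->D
Char 6 ('H'): step: R->6, L=2; H->plug->E->R->F->L->A->refl->C->L'->H->R'->D->plug->D
Char 7 ('G'): step: R->7, L=2; G->plug->A->R->A->L->B->refl->D->L'->C->R'->B->plug->B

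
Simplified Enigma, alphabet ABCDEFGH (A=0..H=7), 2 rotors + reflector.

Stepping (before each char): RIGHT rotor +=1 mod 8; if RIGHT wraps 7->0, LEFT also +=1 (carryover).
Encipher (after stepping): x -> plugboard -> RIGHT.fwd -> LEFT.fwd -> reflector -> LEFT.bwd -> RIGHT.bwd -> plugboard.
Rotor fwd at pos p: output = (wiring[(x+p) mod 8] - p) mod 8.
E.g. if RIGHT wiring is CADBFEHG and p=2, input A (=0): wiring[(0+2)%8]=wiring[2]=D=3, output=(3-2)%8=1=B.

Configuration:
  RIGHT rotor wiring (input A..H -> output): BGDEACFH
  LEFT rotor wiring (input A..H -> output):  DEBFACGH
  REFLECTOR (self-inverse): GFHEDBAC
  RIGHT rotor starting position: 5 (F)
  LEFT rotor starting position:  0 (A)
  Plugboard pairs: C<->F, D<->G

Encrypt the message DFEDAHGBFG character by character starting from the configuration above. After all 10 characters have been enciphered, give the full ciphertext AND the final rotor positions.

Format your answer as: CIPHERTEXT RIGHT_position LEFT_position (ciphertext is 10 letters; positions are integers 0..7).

Char 1 ('D'): step: R->6, L=0; D->plug->G->R->C->L->B->refl->F->L'->D->R'->C->plug->F
Char 2 ('F'): step: R->7, L=0; F->plug->C->R->H->L->H->refl->C->L'->F->R'->E->plug->E
Char 3 ('E'): step: R->0, L->1 (L advanced); E->plug->E->R->A->L->D->refl->E->L'->C->R'->F->plug->C
Char 4 ('D'): step: R->1, L=1; D->plug->G->R->G->L->G->refl->A->L'->B->R'->E->plug->E
Char 5 ('A'): step: R->2, L=1; A->plug->A->R->B->L->A->refl->G->L'->G->R'->C->plug->F
Char 6 ('H'): step: R->3, L=1; H->plug->H->R->A->L->D->refl->E->L'->C->R'->D->plug->G
Char 7 ('G'): step: R->4, L=1; G->plug->D->R->D->L->H->refl->C->L'->H->R'->G->plug->D
Char 8 ('B'): step: R->5, L=1; B->plug->B->R->A->L->D->refl->E->L'->C->R'->C->plug->F
Char 9 ('F'): step: R->6, L=1; F->plug->C->R->D->L->H->refl->C->L'->H->R'->A->plug->A
Char 10 ('G'): step: R->7, L=1; G->plug->D->R->E->L->B->refl->F->L'->F->R'->E->plug->E
Final: ciphertext=FECEFGDFAE, RIGHT=7, LEFT=1

Answer: FECEFGDFAE 7 1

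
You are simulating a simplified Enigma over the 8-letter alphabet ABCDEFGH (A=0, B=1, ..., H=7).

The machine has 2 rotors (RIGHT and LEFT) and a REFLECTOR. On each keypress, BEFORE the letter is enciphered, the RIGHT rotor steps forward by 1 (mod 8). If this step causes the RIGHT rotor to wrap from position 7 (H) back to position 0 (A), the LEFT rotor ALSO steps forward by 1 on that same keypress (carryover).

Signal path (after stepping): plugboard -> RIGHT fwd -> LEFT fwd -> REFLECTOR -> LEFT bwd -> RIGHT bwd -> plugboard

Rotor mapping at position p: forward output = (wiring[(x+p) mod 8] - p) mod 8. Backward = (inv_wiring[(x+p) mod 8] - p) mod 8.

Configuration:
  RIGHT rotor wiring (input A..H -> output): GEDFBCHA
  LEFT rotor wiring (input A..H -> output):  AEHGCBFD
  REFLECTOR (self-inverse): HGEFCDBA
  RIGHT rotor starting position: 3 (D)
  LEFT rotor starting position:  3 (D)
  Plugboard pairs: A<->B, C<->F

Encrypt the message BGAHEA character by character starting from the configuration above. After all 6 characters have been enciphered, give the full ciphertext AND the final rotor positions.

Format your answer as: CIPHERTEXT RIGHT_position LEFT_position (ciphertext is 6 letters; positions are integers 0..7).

Answer: CBDFBD 1 4

Derivation:
Char 1 ('B'): step: R->4, L=3; B->plug->A->R->F->L->F->refl->D->L'->A->R'->F->plug->C
Char 2 ('G'): step: R->5, L=3; G->plug->G->R->A->L->D->refl->F->L'->F->R'->A->plug->B
Char 3 ('A'): step: R->6, L=3; A->plug->B->R->C->L->G->refl->B->L'->G->R'->D->plug->D
Char 4 ('H'): step: R->7, L=3; H->plug->H->R->A->L->D->refl->F->L'->F->R'->C->plug->F
Char 5 ('E'): step: R->0, L->4 (L advanced); E->plug->E->R->B->L->F->refl->D->L'->G->R'->A->plug->B
Char 6 ('A'): step: R->1, L=4; A->plug->B->R->C->L->B->refl->G->L'->A->R'->D->plug->D
Final: ciphertext=CBDFBD, RIGHT=1, LEFT=4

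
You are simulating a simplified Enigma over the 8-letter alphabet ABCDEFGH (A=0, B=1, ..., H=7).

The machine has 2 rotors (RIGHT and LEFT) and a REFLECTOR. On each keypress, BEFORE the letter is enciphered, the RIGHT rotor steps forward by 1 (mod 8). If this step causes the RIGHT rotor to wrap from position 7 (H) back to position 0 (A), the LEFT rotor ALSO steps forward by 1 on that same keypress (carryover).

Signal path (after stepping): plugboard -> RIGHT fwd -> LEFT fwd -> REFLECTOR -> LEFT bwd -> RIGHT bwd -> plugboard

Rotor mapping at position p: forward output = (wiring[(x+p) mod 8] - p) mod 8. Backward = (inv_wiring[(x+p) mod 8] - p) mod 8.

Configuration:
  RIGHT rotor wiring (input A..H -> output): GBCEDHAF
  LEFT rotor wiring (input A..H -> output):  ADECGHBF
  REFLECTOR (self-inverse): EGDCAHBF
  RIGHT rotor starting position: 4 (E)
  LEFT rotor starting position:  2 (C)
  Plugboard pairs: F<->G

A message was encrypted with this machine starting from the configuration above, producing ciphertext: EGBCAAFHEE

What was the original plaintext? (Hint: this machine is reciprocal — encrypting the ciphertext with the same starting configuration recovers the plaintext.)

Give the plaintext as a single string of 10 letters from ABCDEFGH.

Answer: BBAAHDEGDH

Derivation:
Char 1 ('E'): step: R->5, L=2; E->plug->E->R->E->L->H->refl->F->L'->D->R'->B->plug->B
Char 2 ('G'): step: R->6, L=2; G->plug->F->R->G->L->G->refl->B->L'->H->R'->B->plug->B
Char 3 ('B'): step: R->7, L=2; B->plug->B->R->H->L->B->refl->G->L'->G->R'->A->plug->A
Char 4 ('C'): step: R->0, L->3 (L advanced); C->plug->C->R->C->L->E->refl->A->L'->G->R'->A->plug->A
Char 5 ('A'): step: R->1, L=3; A->plug->A->R->A->L->H->refl->F->L'->F->R'->H->plug->H
Char 6 ('A'): step: R->2, L=3; A->plug->A->R->A->L->H->refl->F->L'->F->R'->D->plug->D
Char 7 ('F'): step: R->3, L=3; F->plug->G->R->G->L->A->refl->E->L'->C->R'->E->plug->E
Char 8 ('H'): step: R->4, L=3; H->plug->H->R->A->L->H->refl->F->L'->F->R'->F->plug->G
Char 9 ('E'): step: R->5, L=3; E->plug->E->R->E->L->C->refl->D->L'->B->R'->D->plug->D
Char 10 ('E'): step: R->6, L=3; E->plug->E->R->E->L->C->refl->D->L'->B->R'->H->plug->H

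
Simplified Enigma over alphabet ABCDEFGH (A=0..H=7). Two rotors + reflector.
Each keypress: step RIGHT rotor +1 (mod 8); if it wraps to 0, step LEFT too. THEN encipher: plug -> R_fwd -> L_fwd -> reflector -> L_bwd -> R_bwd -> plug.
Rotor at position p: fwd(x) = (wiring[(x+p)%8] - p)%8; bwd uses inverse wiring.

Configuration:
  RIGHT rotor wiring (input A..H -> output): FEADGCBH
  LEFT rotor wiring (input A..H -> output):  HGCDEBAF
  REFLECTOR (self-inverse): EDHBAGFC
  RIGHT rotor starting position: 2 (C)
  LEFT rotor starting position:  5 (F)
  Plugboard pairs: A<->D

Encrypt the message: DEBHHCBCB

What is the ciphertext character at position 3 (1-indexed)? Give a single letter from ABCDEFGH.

Char 1 ('D'): step: R->3, L=5; D->plug->A->R->A->L->E->refl->A->L'->C->R'->F->plug->F
Char 2 ('E'): step: R->4, L=5; E->plug->E->R->B->L->D->refl->B->L'->E->R'->G->plug->G
Char 3 ('B'): step: R->5, L=5; B->plug->B->R->E->L->B->refl->D->L'->B->R'->H->plug->H

H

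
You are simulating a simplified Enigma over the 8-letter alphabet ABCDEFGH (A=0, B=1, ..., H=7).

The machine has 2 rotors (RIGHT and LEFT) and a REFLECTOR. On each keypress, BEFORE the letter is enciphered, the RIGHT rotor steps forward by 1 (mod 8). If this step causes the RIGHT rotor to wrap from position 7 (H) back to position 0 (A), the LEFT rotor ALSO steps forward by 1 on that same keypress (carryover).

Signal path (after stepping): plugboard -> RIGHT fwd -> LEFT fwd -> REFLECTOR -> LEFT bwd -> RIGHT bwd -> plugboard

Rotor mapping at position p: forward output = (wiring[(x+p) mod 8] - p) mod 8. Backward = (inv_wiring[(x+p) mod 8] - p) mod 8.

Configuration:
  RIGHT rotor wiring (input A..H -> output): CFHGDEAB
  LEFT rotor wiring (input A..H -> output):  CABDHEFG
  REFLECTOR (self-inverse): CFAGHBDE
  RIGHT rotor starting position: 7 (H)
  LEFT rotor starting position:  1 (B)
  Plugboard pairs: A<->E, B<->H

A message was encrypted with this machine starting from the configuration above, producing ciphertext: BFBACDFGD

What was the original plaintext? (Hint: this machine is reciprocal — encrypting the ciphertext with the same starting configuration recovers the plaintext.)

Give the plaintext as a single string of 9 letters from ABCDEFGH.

Char 1 ('B'): step: R->0, L->2 (L advanced); B->plug->H->R->B->L->B->refl->F->L'->C->R'->A->plug->E
Char 2 ('F'): step: R->1, L=2; F->plug->F->R->H->L->G->refl->D->L'->E->R'->A->plug->E
Char 3 ('B'): step: R->2, L=2; B->plug->H->R->D->L->C->refl->A->L'->G->R'->E->plug->A
Char 4 ('A'): step: R->3, L=2; A->plug->E->R->G->L->A->refl->C->L'->D->R'->A->plug->E
Char 5 ('C'): step: R->4, L=2; C->plug->C->R->E->L->D->refl->G->L'->H->R'->A->plug->E
Char 6 ('D'): step: R->5, L=2; D->plug->D->R->F->L->E->refl->H->L'->A->R'->E->plug->A
Char 7 ('F'): step: R->6, L=2; F->plug->F->R->A->L->H->refl->E->L'->F->R'->G->plug->G
Char 8 ('G'): step: R->7, L=2; G->plug->G->R->F->L->E->refl->H->L'->A->R'->D->plug->D
Char 9 ('D'): step: R->0, L->3 (L advanced); D->plug->D->R->G->L->F->refl->B->L'->C->R'->A->plug->E

Answer: EEAEEAGDE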